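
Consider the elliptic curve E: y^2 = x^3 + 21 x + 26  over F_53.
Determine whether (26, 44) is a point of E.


Check whether y^2 = x^3 + 21 x + 26 (mod 53) for (x, y) = (26, 44).
LHS: y^2 = 44^2 mod 53 = 28
RHS: x^3 + 21 x + 26 = 26^3 + 21*26 + 26 mod 53 = 22
LHS != RHS

No, not on the curve


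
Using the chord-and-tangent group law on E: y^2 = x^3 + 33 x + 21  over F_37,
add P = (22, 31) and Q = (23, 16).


P != Q, so use the chord formula.
s = (y2 - y1) / (x2 - x1) = (22) / (1) mod 37 = 22
x3 = s^2 - x1 - x2 mod 37 = 22^2 - 22 - 23 = 32
y3 = s (x1 - x3) - y1 mod 37 = 22 * (22 - 32) - 31 = 8

P + Q = (32, 8)


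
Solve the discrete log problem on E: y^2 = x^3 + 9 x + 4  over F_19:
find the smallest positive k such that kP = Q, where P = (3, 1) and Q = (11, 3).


Enumerate multiples of P until we hit Q = (11, 3):
  1P = (3, 1)
  2P = (14, 10)
  3P = (0, 17)
  4P = (17, 4)
  5P = (10, 7)
  6P = (11, 3)
Match found at i = 6.

k = 6


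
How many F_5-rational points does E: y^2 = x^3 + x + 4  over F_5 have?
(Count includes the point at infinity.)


For each x in F_5, count y with y^2 = x^3 + 1 x + 4 mod 5:
  x = 0: RHS = 4, y in [2, 3]  -> 2 point(s)
  x = 1: RHS = 1, y in [1, 4]  -> 2 point(s)
  x = 2: RHS = 4, y in [2, 3]  -> 2 point(s)
  x = 3: RHS = 4, y in [2, 3]  -> 2 point(s)
Affine points: 8. Add the point at infinity: total = 9.

#E(F_5) = 9


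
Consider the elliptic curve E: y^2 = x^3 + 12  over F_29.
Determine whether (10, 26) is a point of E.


Check whether y^2 = x^3 + 0 x + 12 (mod 29) for (x, y) = (10, 26).
LHS: y^2 = 26^2 mod 29 = 9
RHS: x^3 + 0 x + 12 = 10^3 + 0*10 + 12 mod 29 = 26
LHS != RHS

No, not on the curve


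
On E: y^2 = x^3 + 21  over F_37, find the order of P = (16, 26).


Compute successive multiples of P until we hit O:
  1P = (16, 26)
  2P = (32, 28)
  3P = (0, 13)
  4P = (14, 8)
  5P = (14, 29)
  6P = (0, 24)
  7P = (32, 9)
  8P = (16, 11)
  ... (continuing to 9P)
  9P = O

ord(P) = 9


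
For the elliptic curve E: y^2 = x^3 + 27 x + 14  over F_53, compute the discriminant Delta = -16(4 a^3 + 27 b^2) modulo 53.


4 a^3 + 27 b^2 = 4*27^3 + 27*14^2 = 78732 + 5292 = 84024
Delta = -16 * (84024) = -1344384
Delta mod 53 = 14

Delta = 14 (mod 53)


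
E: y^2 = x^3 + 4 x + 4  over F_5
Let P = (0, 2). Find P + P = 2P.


Doubling: s = (3 x1^2 + a) / (2 y1)
s = (3*0^2 + 4) / (2*2) mod 5 = 1
x3 = s^2 - 2 x1 mod 5 = 1^2 - 2*0 = 1
y3 = s (x1 - x3) - y1 mod 5 = 1 * (0 - 1) - 2 = 2

2P = (1, 2)


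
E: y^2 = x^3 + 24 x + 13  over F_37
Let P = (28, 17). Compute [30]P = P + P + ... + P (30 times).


k = 30 = 11110_2 (binary, LSB first: 01111)
Double-and-add from P = (28, 17):
  bit 0 = 0: acc unchanged = O
  bit 1 = 1: acc = O + (21, 26) = (21, 26)
  bit 2 = 1: acc = (21, 26) + (33, 36) = (32, 8)
  bit 3 = 1: acc = (32, 8) + (9, 25) = (29, 30)
  bit 4 = 1: acc = (29, 30) + (15, 14) = (23, 35)

30P = (23, 35)


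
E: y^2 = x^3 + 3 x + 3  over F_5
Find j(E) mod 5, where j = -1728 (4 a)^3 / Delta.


Delta = -16(4 a^3 + 27 b^2) mod 5 = 4
-1728 * (4 a)^3 = -1728 * (4*3)^3 mod 5 = 1
j = 1 * 4^(-1) mod 5 = 4

j = 4 (mod 5)


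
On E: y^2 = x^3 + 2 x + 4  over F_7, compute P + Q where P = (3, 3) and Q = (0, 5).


P != Q, so use the chord formula.
s = (y2 - y1) / (x2 - x1) = (2) / (4) mod 7 = 4
x3 = s^2 - x1 - x2 mod 7 = 4^2 - 3 - 0 = 6
y3 = s (x1 - x3) - y1 mod 7 = 4 * (3 - 6) - 3 = 6

P + Q = (6, 6)


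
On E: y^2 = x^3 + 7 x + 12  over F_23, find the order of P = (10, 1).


Compute successive multiples of P until we hit O:
  1P = (10, 1)
  2P = (19, 9)
  3P = (7, 17)
  4P = (14, 5)
  5P = (0, 9)
  6P = (21, 17)
  7P = (4, 14)
  8P = (22, 2)
  ... (continuing to 20P)
  20P = O

ord(P) = 20


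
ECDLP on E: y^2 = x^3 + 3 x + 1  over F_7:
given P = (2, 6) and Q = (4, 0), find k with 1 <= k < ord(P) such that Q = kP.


Enumerate multiples of P until we hit Q = (4, 0):
  1P = (2, 6)
  2P = (5, 6)
  3P = (0, 1)
  4P = (6, 5)
  5P = (3, 3)
  6P = (4, 0)
Match found at i = 6.

k = 6


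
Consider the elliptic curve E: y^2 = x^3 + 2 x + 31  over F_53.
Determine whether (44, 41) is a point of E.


Check whether y^2 = x^3 + 2 x + 31 (mod 53) for (x, y) = (44, 41).
LHS: y^2 = 41^2 mod 53 = 38
RHS: x^3 + 2 x + 31 = 44^3 + 2*44 + 31 mod 53 = 26
LHS != RHS

No, not on the curve


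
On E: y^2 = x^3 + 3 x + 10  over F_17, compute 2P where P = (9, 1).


Doubling: s = (3 x1^2 + a) / (2 y1)
s = (3*9^2 + 3) / (2*1) mod 17 = 4
x3 = s^2 - 2 x1 mod 17 = 4^2 - 2*9 = 15
y3 = s (x1 - x3) - y1 mod 17 = 4 * (9 - 15) - 1 = 9

2P = (15, 9)


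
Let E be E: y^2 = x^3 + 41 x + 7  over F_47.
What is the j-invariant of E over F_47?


Delta = -16(4 a^3 + 27 b^2) mod 47 = 35
-1728 * (4 a)^3 = -1728 * (4*41)^3 mod 47 = 28
j = 28 * 35^(-1) mod 47 = 29

j = 29 (mod 47)


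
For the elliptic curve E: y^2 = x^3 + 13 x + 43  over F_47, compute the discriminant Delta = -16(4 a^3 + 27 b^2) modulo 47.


4 a^3 + 27 b^2 = 4*13^3 + 27*43^2 = 8788 + 49923 = 58711
Delta = -16 * (58711) = -939376
Delta mod 47 = 13

Delta = 13 (mod 47)


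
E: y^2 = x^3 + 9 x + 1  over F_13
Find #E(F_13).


For each x in F_13, count y with y^2 = x^3 + 9 x + 1 mod 13:
  x = 0: RHS = 1, y in [1, 12]  -> 2 point(s)
  x = 2: RHS = 1, y in [1, 12]  -> 2 point(s)
  x = 3: RHS = 3, y in [4, 9]  -> 2 point(s)
  x = 4: RHS = 10, y in [6, 7]  -> 2 point(s)
  x = 7: RHS = 4, y in [2, 11]  -> 2 point(s)
  x = 8: RHS = 0, y in [0]  -> 1 point(s)
  x = 10: RHS = 12, y in [5, 8]  -> 2 point(s)
  x = 11: RHS = 1, y in [1, 12]  -> 2 point(s)
  x = 12: RHS = 4, y in [2, 11]  -> 2 point(s)
Affine points: 17. Add the point at infinity: total = 18.

#E(F_13) = 18


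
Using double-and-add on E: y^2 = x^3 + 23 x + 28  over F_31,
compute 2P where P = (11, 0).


k = 2 = 10_2 (binary, LSB first: 01)
Double-and-add from P = (11, 0):
  bit 0 = 0: acc unchanged = O
  bit 1 = 1: acc = O + O = O

2P = O


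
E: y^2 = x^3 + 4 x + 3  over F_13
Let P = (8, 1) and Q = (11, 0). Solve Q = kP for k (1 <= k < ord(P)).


Enumerate multiples of P until we hit Q = (11, 0):
  1P = (8, 1)
  2P = (7, 6)
  3P = (10, 9)
  4P = (11, 0)
Match found at i = 4.

k = 4


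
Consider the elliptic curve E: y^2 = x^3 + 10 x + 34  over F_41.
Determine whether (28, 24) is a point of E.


Check whether y^2 = x^3 + 10 x + 34 (mod 41) for (x, y) = (28, 24).
LHS: y^2 = 24^2 mod 41 = 2
RHS: x^3 + 10 x + 34 = 28^3 + 10*28 + 34 mod 41 = 3
LHS != RHS

No, not on the curve


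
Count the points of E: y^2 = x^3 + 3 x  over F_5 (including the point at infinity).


For each x in F_5, count y with y^2 = x^3 + 3 x + 0 mod 5:
  x = 0: RHS = 0, y in [0]  -> 1 point(s)
  x = 1: RHS = 4, y in [2, 3]  -> 2 point(s)
  x = 2: RHS = 4, y in [2, 3]  -> 2 point(s)
  x = 3: RHS = 1, y in [1, 4]  -> 2 point(s)
  x = 4: RHS = 1, y in [1, 4]  -> 2 point(s)
Affine points: 9. Add the point at infinity: total = 10.

#E(F_5) = 10


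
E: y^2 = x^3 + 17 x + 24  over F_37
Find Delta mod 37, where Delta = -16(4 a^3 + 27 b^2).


4 a^3 + 27 b^2 = 4*17^3 + 27*24^2 = 19652 + 15552 = 35204
Delta = -16 * (35204) = -563264
Delta mod 37 = 24

Delta = 24 (mod 37)


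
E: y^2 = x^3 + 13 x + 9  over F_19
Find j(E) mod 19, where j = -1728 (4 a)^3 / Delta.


Delta = -16(4 a^3 + 27 b^2) mod 19 = 17
-1728 * (4 a)^3 = -1728 * (4*13)^3 mod 19 = 8
j = 8 * 17^(-1) mod 19 = 15

j = 15 (mod 19)


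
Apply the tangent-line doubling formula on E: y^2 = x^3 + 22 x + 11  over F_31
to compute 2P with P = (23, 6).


Doubling: s = (3 x1^2 + a) / (2 y1)
s = (3*23^2 + 22) / (2*6) mod 31 = 23
x3 = s^2 - 2 x1 mod 31 = 23^2 - 2*23 = 18
y3 = s (x1 - x3) - y1 mod 31 = 23 * (23 - 18) - 6 = 16

2P = (18, 16)


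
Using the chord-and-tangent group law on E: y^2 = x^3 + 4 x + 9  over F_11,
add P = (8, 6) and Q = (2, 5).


P != Q, so use the chord formula.
s = (y2 - y1) / (x2 - x1) = (10) / (5) mod 11 = 2
x3 = s^2 - x1 - x2 mod 11 = 2^2 - 8 - 2 = 5
y3 = s (x1 - x3) - y1 mod 11 = 2 * (8 - 5) - 6 = 0

P + Q = (5, 0)


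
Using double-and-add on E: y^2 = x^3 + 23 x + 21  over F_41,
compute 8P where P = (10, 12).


k = 8 = 1000_2 (binary, LSB first: 0001)
Double-and-add from P = (10, 12):
  bit 0 = 0: acc unchanged = O
  bit 1 = 0: acc unchanged = O
  bit 2 = 0: acc unchanged = O
  bit 3 = 1: acc = O + (17, 35) = (17, 35)

8P = (17, 35)


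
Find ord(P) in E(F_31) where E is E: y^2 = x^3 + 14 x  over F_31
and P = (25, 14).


Compute successive multiples of P until we hit O:
  1P = (25, 14)
  2P = (9, 7)
  3P = (7, 21)
  4P = (18, 16)
  5P = (2, 6)
  6P = (5, 28)
  7P = (8, 2)
  8P = (0, 0)
  ... (continuing to 16P)
  16P = O

ord(P) = 16


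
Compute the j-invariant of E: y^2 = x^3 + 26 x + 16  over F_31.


Delta = -16(4 a^3 + 27 b^2) mod 31 = 18
-1728 * (4 a)^3 = -1728 * (4*26)^3 mod 31 = 15
j = 15 * 18^(-1) mod 31 = 6

j = 6 (mod 31)


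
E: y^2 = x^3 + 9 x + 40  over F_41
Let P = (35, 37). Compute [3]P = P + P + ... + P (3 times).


k = 3 = 11_2 (binary, LSB first: 11)
Double-and-add from P = (35, 37):
  bit 0 = 1: acc = O + (35, 37) = (35, 37)
  bit 1 = 1: acc = (35, 37) + (10, 33) = (14, 9)

3P = (14, 9)


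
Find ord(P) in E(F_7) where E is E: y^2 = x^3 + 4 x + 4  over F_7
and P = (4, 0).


Compute successive multiples of P until we hit O:
  1P = (4, 0)
  2P = O

ord(P) = 2


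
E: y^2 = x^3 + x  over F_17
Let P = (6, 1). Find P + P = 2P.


Doubling: s = (3 x1^2 + a) / (2 y1)
s = (3*6^2 + 1) / (2*1) mod 17 = 12
x3 = s^2 - 2 x1 mod 17 = 12^2 - 2*6 = 13
y3 = s (x1 - x3) - y1 mod 17 = 12 * (6 - 13) - 1 = 0

2P = (13, 0)


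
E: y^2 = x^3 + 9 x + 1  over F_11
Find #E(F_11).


For each x in F_11, count y with y^2 = x^3 + 9 x + 1 mod 11:
  x = 0: RHS = 1, y in [1, 10]  -> 2 point(s)
  x = 1: RHS = 0, y in [0]  -> 1 point(s)
  x = 2: RHS = 5, y in [4, 7]  -> 2 point(s)
  x = 3: RHS = 0, y in [0]  -> 1 point(s)
  x = 7: RHS = 0, y in [0]  -> 1 point(s)
Affine points: 7. Add the point at infinity: total = 8.

#E(F_11) = 8


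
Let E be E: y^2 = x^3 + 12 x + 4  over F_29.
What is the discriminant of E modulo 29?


4 a^3 + 27 b^2 = 4*12^3 + 27*4^2 = 6912 + 432 = 7344
Delta = -16 * (7344) = -117504
Delta mod 29 = 4

Delta = 4 (mod 29)


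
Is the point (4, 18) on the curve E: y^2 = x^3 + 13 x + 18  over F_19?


Check whether y^2 = x^3 + 13 x + 18 (mod 19) for (x, y) = (4, 18).
LHS: y^2 = 18^2 mod 19 = 1
RHS: x^3 + 13 x + 18 = 4^3 + 13*4 + 18 mod 19 = 1
LHS = RHS

Yes, on the curve


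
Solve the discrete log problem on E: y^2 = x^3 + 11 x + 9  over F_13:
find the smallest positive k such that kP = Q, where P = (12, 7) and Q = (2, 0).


Enumerate multiples of P until we hit Q = (2, 0):
  1P = (12, 7)
  2P = (3, 2)
  3P = (2, 0)
Match found at i = 3.

k = 3


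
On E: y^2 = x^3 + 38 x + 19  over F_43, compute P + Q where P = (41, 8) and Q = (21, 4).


P != Q, so use the chord formula.
s = (y2 - y1) / (x2 - x1) = (39) / (23) mod 43 = 26
x3 = s^2 - x1 - x2 mod 43 = 26^2 - 41 - 21 = 12
y3 = s (x1 - x3) - y1 mod 43 = 26 * (41 - 12) - 8 = 15

P + Q = (12, 15)


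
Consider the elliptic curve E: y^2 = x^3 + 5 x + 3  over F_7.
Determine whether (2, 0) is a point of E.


Check whether y^2 = x^3 + 5 x + 3 (mod 7) for (x, y) = (2, 0).
LHS: y^2 = 0^2 mod 7 = 0
RHS: x^3 + 5 x + 3 = 2^3 + 5*2 + 3 mod 7 = 0
LHS = RHS

Yes, on the curve


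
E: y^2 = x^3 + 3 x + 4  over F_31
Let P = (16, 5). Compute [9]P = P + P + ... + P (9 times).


k = 9 = 1001_2 (binary, LSB first: 1001)
Double-and-add from P = (16, 5):
  bit 0 = 1: acc = O + (16, 5) = (16, 5)
  bit 1 = 0: acc unchanged = (16, 5)
  bit 2 = 0: acc unchanged = (16, 5)
  bit 3 = 1: acc = (16, 5) + (19, 10) = (16, 26)

9P = (16, 26)


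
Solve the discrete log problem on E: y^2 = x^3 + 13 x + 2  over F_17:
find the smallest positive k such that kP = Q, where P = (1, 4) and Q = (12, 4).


Enumerate multiples of P until we hit Q = (12, 4):
  1P = (1, 4)
  2P = (2, 11)
  3P = (12, 4)
Match found at i = 3.

k = 3


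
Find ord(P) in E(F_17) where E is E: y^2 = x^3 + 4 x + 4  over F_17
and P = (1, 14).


Compute successive multiples of P until we hit O:
  1P = (1, 14)
  2P = (14, 4)
  3P = (4, 4)
  4P = (8, 15)
  5P = (16, 13)
  6P = (13, 14)
  7P = (3, 3)
  8P = (5, 8)
  ... (continuing to 25P)
  25P = O

ord(P) = 25


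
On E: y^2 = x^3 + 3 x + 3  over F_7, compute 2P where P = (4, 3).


Doubling: s = (3 x1^2 + a) / (2 y1)
s = (3*4^2 + 3) / (2*3) mod 7 = 5
x3 = s^2 - 2 x1 mod 7 = 5^2 - 2*4 = 3
y3 = s (x1 - x3) - y1 mod 7 = 5 * (4 - 3) - 3 = 2

2P = (3, 2)


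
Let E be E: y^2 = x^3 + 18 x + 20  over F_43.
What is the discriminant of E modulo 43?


4 a^3 + 27 b^2 = 4*18^3 + 27*20^2 = 23328 + 10800 = 34128
Delta = -16 * (34128) = -546048
Delta mod 43 = 9

Delta = 9 (mod 43)


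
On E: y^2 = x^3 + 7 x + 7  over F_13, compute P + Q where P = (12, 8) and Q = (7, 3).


P != Q, so use the chord formula.
s = (y2 - y1) / (x2 - x1) = (8) / (8) mod 13 = 1
x3 = s^2 - x1 - x2 mod 13 = 1^2 - 12 - 7 = 8
y3 = s (x1 - x3) - y1 mod 13 = 1 * (12 - 8) - 8 = 9

P + Q = (8, 9)


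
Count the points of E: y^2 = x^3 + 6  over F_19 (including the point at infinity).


For each x in F_19, count y with y^2 = x^3 + 0 x + 6 mod 19:
  x = 0: RHS = 6, y in [5, 14]  -> 2 point(s)
  x = 1: RHS = 7, y in [8, 11]  -> 2 point(s)
  x = 5: RHS = 17, y in [6, 13]  -> 2 point(s)
  x = 7: RHS = 7, y in [8, 11]  -> 2 point(s)
  x = 8: RHS = 5, y in [9, 10]  -> 2 point(s)
  x = 11: RHS = 7, y in [8, 11]  -> 2 point(s)
  x = 12: RHS = 5, y in [9, 10]  -> 2 point(s)
  x = 16: RHS = 17, y in [6, 13]  -> 2 point(s)
  x = 17: RHS = 17, y in [6, 13]  -> 2 point(s)
  x = 18: RHS = 5, y in [9, 10]  -> 2 point(s)
Affine points: 20. Add the point at infinity: total = 21.

#E(F_19) = 21


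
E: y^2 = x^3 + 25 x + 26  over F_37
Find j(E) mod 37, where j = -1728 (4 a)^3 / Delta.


Delta = -16(4 a^3 + 27 b^2) mod 37 = 8
-1728 * (4 a)^3 = -1728 * (4*25)^3 mod 37 = 11
j = 11 * 8^(-1) mod 37 = 6

j = 6 (mod 37)


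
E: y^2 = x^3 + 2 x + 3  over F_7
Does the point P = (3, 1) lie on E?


Check whether y^2 = x^3 + 2 x + 3 (mod 7) for (x, y) = (3, 1).
LHS: y^2 = 1^2 mod 7 = 1
RHS: x^3 + 2 x + 3 = 3^3 + 2*3 + 3 mod 7 = 1
LHS = RHS

Yes, on the curve


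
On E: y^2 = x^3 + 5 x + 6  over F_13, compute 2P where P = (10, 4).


Doubling: s = (3 x1^2 + a) / (2 y1)
s = (3*10^2 + 5) / (2*4) mod 13 = 4
x3 = s^2 - 2 x1 mod 13 = 4^2 - 2*10 = 9
y3 = s (x1 - x3) - y1 mod 13 = 4 * (10 - 9) - 4 = 0

2P = (9, 0)


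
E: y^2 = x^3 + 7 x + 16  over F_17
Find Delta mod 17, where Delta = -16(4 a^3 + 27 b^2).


4 a^3 + 27 b^2 = 4*7^3 + 27*16^2 = 1372 + 6912 = 8284
Delta = -16 * (8284) = -132544
Delta mod 17 = 5

Delta = 5 (mod 17)


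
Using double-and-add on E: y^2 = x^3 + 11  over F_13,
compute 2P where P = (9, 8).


k = 2 = 10_2 (binary, LSB first: 01)
Double-and-add from P = (9, 8):
  bit 0 = 0: acc unchanged = O
  bit 1 = 1: acc = O + (4, 7) = (4, 7)

2P = (4, 7)


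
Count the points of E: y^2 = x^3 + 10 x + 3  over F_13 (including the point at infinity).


For each x in F_13, count y with y^2 = x^3 + 10 x + 3 mod 13:
  x = 0: RHS = 3, y in [4, 9]  -> 2 point(s)
  x = 1: RHS = 1, y in [1, 12]  -> 2 point(s)
  x = 4: RHS = 3, y in [4, 9]  -> 2 point(s)
  x = 5: RHS = 9, y in [3, 10]  -> 2 point(s)
  x = 7: RHS = 0, y in [0]  -> 1 point(s)
  x = 8: RHS = 10, y in [6, 7]  -> 2 point(s)
  x = 9: RHS = 3, y in [4, 9]  -> 2 point(s)
  x = 11: RHS = 1, y in [1, 12]  -> 2 point(s)
Affine points: 15. Add the point at infinity: total = 16.

#E(F_13) = 16


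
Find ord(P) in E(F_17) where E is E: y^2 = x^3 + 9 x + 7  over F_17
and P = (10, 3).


Compute successive multiples of P until we hit O:
  1P = (10, 3)
  2P = (10, 14)
  3P = O

ord(P) = 3


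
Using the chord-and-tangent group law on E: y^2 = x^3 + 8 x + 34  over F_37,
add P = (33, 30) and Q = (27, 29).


P != Q, so use the chord formula.
s = (y2 - y1) / (x2 - x1) = (36) / (31) mod 37 = 31
x3 = s^2 - x1 - x2 mod 37 = 31^2 - 33 - 27 = 13
y3 = s (x1 - x3) - y1 mod 37 = 31 * (33 - 13) - 30 = 35

P + Q = (13, 35)


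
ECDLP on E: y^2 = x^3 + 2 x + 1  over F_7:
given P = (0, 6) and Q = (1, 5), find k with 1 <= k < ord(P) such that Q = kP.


Enumerate multiples of P until we hit Q = (1, 5):
  1P = (0, 6)
  2P = (1, 2)
  3P = (1, 5)
Match found at i = 3.

k = 3


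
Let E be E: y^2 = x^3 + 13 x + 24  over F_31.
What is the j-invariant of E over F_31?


Delta = -16(4 a^3 + 27 b^2) mod 31 = 13
-1728 * (4 a)^3 = -1728 * (4*13)^3 mod 31 = 29
j = 29 * 13^(-1) mod 31 = 7

j = 7 (mod 31)


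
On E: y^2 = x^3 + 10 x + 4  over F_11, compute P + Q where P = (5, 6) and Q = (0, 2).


P != Q, so use the chord formula.
s = (y2 - y1) / (x2 - x1) = (7) / (6) mod 11 = 3
x3 = s^2 - x1 - x2 mod 11 = 3^2 - 5 - 0 = 4
y3 = s (x1 - x3) - y1 mod 11 = 3 * (5 - 4) - 6 = 8

P + Q = (4, 8)


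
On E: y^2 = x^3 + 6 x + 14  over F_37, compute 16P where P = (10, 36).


k = 16 = 10000_2 (binary, LSB first: 00001)
Double-and-add from P = (10, 36):
  bit 0 = 0: acc unchanged = O
  bit 1 = 0: acc unchanged = O
  bit 2 = 0: acc unchanged = O
  bit 3 = 0: acc unchanged = O
  bit 4 = 1: acc = O + (36, 9) = (36, 9)

16P = (36, 9)


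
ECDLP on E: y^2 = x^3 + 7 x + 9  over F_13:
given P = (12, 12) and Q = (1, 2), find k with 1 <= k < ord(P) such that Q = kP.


Enumerate multiples of P until we hit Q = (1, 2):
  1P = (12, 12)
  2P = (1, 11)
  3P = (10, 0)
  4P = (1, 2)
Match found at i = 4.

k = 4


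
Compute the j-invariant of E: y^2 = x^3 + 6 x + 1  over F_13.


Delta = -16(4 a^3 + 27 b^2) mod 13 = 5
-1728 * (4 a)^3 = -1728 * (4*6)^3 mod 13 = 5
j = 5 * 5^(-1) mod 13 = 1

j = 1 (mod 13)


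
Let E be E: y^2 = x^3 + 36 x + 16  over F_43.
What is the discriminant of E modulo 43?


4 a^3 + 27 b^2 = 4*36^3 + 27*16^2 = 186624 + 6912 = 193536
Delta = -16 * (193536) = -3096576
Delta mod 43 = 26

Delta = 26 (mod 43)


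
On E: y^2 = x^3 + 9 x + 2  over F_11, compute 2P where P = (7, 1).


Doubling: s = (3 x1^2 + a) / (2 y1)
s = (3*7^2 + 9) / (2*1) mod 11 = 1
x3 = s^2 - 2 x1 mod 11 = 1^2 - 2*7 = 9
y3 = s (x1 - x3) - y1 mod 11 = 1 * (7 - 9) - 1 = 8

2P = (9, 8)


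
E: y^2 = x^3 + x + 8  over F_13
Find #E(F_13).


For each x in F_13, count y with y^2 = x^3 + 1 x + 8 mod 13:
  x = 1: RHS = 10, y in [6, 7]  -> 2 point(s)
  x = 3: RHS = 12, y in [5, 8]  -> 2 point(s)
  x = 6: RHS = 9, y in [3, 10]  -> 2 point(s)
  x = 10: RHS = 4, y in [2, 11]  -> 2 point(s)
Affine points: 8. Add the point at infinity: total = 9.

#E(F_13) = 9


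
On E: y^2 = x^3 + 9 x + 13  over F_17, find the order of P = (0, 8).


Compute successive multiples of P until we hit O:
  1P = (0, 8)
  2P = (13, 7)
  3P = (3, 4)
  4P = (12, 8)
  5P = (5, 9)
  6P = (10, 7)
  7P = (15, 2)
  8P = (11, 10)
  ... (continuing to 19P)
  19P = O

ord(P) = 19


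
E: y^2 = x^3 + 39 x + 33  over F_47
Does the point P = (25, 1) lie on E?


Check whether y^2 = x^3 + 39 x + 33 (mod 47) for (x, y) = (25, 1).
LHS: y^2 = 1^2 mod 47 = 1
RHS: x^3 + 39 x + 33 = 25^3 + 39*25 + 33 mod 47 = 42
LHS != RHS

No, not on the curve


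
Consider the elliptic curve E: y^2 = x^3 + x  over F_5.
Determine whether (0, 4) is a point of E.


Check whether y^2 = x^3 + 1 x + 0 (mod 5) for (x, y) = (0, 4).
LHS: y^2 = 4^2 mod 5 = 1
RHS: x^3 + 1 x + 0 = 0^3 + 1*0 + 0 mod 5 = 0
LHS != RHS

No, not on the curve


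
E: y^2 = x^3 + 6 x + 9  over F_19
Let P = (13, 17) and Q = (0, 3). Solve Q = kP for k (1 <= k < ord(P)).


Enumerate multiples of P until we hit Q = (0, 3):
  1P = (13, 17)
  2P = (12, 2)
  3P = (10, 9)
  4P = (1, 15)
  5P = (14, 5)
  6P = (3, 15)
  7P = (0, 16)
  8P = (15, 15)
  9P = (11, 0)
  10P = (15, 4)
  11P = (0, 3)
Match found at i = 11.

k = 11


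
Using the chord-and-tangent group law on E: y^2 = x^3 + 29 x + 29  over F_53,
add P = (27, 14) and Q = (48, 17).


P != Q, so use the chord formula.
s = (y2 - y1) / (x2 - x1) = (3) / (21) mod 53 = 38
x3 = s^2 - x1 - x2 mod 53 = 38^2 - 27 - 48 = 44
y3 = s (x1 - x3) - y1 mod 53 = 38 * (27 - 44) - 14 = 29

P + Q = (44, 29)


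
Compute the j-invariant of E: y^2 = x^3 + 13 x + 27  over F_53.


Delta = -16(4 a^3 + 27 b^2) mod 53 = 52
-1728 * (4 a)^3 = -1728 * (4*13)^3 mod 53 = 32
j = 32 * 52^(-1) mod 53 = 21

j = 21 (mod 53)


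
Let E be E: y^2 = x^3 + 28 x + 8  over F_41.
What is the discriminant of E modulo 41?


4 a^3 + 27 b^2 = 4*28^3 + 27*8^2 = 87808 + 1728 = 89536
Delta = -16 * (89536) = -1432576
Delta mod 41 = 5

Delta = 5 (mod 41)


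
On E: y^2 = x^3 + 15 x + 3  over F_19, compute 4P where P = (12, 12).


k = 4 = 100_2 (binary, LSB first: 001)
Double-and-add from P = (12, 12):
  bit 0 = 0: acc unchanged = O
  bit 1 = 0: acc unchanged = O
  bit 2 = 1: acc = O + (6, 10) = (6, 10)

4P = (6, 10)


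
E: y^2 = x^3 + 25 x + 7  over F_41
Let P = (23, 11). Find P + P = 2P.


Doubling: s = (3 x1^2 + a) / (2 y1)
s = (3*23^2 + 25) / (2*11) mod 41 = 36
x3 = s^2 - 2 x1 mod 41 = 36^2 - 2*23 = 20
y3 = s (x1 - x3) - y1 mod 41 = 36 * (23 - 20) - 11 = 15

2P = (20, 15)


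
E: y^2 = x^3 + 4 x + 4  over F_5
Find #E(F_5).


For each x in F_5, count y with y^2 = x^3 + 4 x + 4 mod 5:
  x = 0: RHS = 4, y in [2, 3]  -> 2 point(s)
  x = 1: RHS = 4, y in [2, 3]  -> 2 point(s)
  x = 2: RHS = 0, y in [0]  -> 1 point(s)
  x = 4: RHS = 4, y in [2, 3]  -> 2 point(s)
Affine points: 7. Add the point at infinity: total = 8.

#E(F_5) = 8


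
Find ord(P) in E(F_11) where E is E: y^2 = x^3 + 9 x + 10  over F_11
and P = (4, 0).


Compute successive multiples of P until we hit O:
  1P = (4, 0)
  2P = O

ord(P) = 2


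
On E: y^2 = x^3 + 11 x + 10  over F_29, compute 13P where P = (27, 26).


k = 13 = 1101_2 (binary, LSB first: 1011)
Double-and-add from P = (27, 26):
  bit 0 = 1: acc = O + (27, 26) = (27, 26)
  bit 1 = 0: acc unchanged = (27, 26)
  bit 2 = 1: acc = (27, 26) + (24, 27) = (20, 20)
  bit 3 = 1: acc = (20, 20) + (1, 15) = (1, 14)

13P = (1, 14)


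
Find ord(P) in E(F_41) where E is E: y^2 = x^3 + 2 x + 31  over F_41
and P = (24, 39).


Compute successive multiples of P until we hit O:
  1P = (24, 39)
  2P = (38, 30)
  3P = (11, 20)
  4P = (29, 1)
  5P = (31, 6)
  6P = (35, 7)
  7P = (3, 8)
  8P = (4, 12)
  ... (continuing to 44P)
  44P = O

ord(P) = 44


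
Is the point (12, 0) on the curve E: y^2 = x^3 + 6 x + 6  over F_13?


Check whether y^2 = x^3 + 6 x + 6 (mod 13) for (x, y) = (12, 0).
LHS: y^2 = 0^2 mod 13 = 0
RHS: x^3 + 6 x + 6 = 12^3 + 6*12 + 6 mod 13 = 12
LHS != RHS

No, not on the curve


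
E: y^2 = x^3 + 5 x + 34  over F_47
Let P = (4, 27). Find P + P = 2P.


Doubling: s = (3 x1^2 + a) / (2 y1)
s = (3*4^2 + 5) / (2*27) mod 47 = 21
x3 = s^2 - 2 x1 mod 47 = 21^2 - 2*4 = 10
y3 = s (x1 - x3) - y1 mod 47 = 21 * (4 - 10) - 27 = 35

2P = (10, 35)


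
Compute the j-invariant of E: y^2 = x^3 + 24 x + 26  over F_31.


Delta = -16(4 a^3 + 27 b^2) mod 31 = 23
-1728 * (4 a)^3 = -1728 * (4*24)^3 mod 31 = 30
j = 30 * 23^(-1) mod 31 = 4

j = 4 (mod 31)


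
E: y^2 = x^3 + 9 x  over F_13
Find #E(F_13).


For each x in F_13, count y with y^2 = x^3 + 9 x + 0 mod 13:
  x = 0: RHS = 0, y in [0]  -> 1 point(s)
  x = 1: RHS = 10, y in [6, 7]  -> 2 point(s)
  x = 2: RHS = 0, y in [0]  -> 1 point(s)
  x = 4: RHS = 9, y in [3, 10]  -> 2 point(s)
  x = 5: RHS = 1, y in [1, 12]  -> 2 point(s)
  x = 6: RHS = 10, y in [6, 7]  -> 2 point(s)
  x = 7: RHS = 3, y in [4, 9]  -> 2 point(s)
  x = 8: RHS = 12, y in [5, 8]  -> 2 point(s)
  x = 9: RHS = 4, y in [2, 11]  -> 2 point(s)
  x = 11: RHS = 0, y in [0]  -> 1 point(s)
  x = 12: RHS = 3, y in [4, 9]  -> 2 point(s)
Affine points: 19. Add the point at infinity: total = 20.

#E(F_13) = 20


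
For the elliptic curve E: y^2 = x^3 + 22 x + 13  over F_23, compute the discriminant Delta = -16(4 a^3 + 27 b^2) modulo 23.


4 a^3 + 27 b^2 = 4*22^3 + 27*13^2 = 42592 + 4563 = 47155
Delta = -16 * (47155) = -754480
Delta mod 23 = 12

Delta = 12 (mod 23)


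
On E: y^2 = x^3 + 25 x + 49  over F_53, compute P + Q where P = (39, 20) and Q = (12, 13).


P != Q, so use the chord formula.
s = (y2 - y1) / (x2 - x1) = (46) / (26) mod 53 = 14
x3 = s^2 - x1 - x2 mod 53 = 14^2 - 39 - 12 = 39
y3 = s (x1 - x3) - y1 mod 53 = 14 * (39 - 39) - 20 = 33

P + Q = (39, 33)


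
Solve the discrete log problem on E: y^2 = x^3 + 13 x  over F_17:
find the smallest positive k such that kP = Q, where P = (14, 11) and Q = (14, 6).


Enumerate multiples of P until we hit Q = (14, 6):
  1P = (14, 11)
  2P = (2, 0)
  3P = (14, 6)
Match found at i = 3.

k = 3


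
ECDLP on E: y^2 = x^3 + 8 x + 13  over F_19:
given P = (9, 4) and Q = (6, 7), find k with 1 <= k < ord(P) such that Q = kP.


Enumerate multiples of P until we hit Q = (6, 7):
  1P = (9, 4)
  2P = (6, 7)
Match found at i = 2.

k = 2


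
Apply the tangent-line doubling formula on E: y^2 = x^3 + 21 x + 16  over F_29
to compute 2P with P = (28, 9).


Doubling: s = (3 x1^2 + a) / (2 y1)
s = (3*28^2 + 21) / (2*9) mod 29 = 11
x3 = s^2 - 2 x1 mod 29 = 11^2 - 2*28 = 7
y3 = s (x1 - x3) - y1 mod 29 = 11 * (28 - 7) - 9 = 19

2P = (7, 19)


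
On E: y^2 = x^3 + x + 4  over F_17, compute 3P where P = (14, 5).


k = 3 = 11_2 (binary, LSB first: 11)
Double-and-add from P = (14, 5):
  bit 0 = 1: acc = O + (14, 5) = (14, 5)
  bit 1 = 1: acc = (14, 5) + (5, 10) = (13, 2)

3P = (13, 2)


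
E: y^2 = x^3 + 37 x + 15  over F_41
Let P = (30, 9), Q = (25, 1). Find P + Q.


P != Q, so use the chord formula.
s = (y2 - y1) / (x2 - x1) = (33) / (36) mod 41 = 18
x3 = s^2 - x1 - x2 mod 41 = 18^2 - 30 - 25 = 23
y3 = s (x1 - x3) - y1 mod 41 = 18 * (30 - 23) - 9 = 35

P + Q = (23, 35)


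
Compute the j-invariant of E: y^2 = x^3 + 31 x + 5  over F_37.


Delta = -16(4 a^3 + 27 b^2) mod 37 = 27
-1728 * (4 a)^3 = -1728 * (4*31)^3 mod 37 = 6
j = 6 * 27^(-1) mod 37 = 29

j = 29 (mod 37)


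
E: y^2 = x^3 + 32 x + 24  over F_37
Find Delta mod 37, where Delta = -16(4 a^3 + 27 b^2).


4 a^3 + 27 b^2 = 4*32^3 + 27*24^2 = 131072 + 15552 = 146624
Delta = -16 * (146624) = -2345984
Delta mod 37 = 1

Delta = 1 (mod 37)


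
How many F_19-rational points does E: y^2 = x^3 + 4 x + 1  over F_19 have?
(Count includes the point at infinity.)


For each x in F_19, count y with y^2 = x^3 + 4 x + 1 mod 19:
  x = 0: RHS = 1, y in [1, 18]  -> 2 point(s)
  x = 1: RHS = 6, y in [5, 14]  -> 2 point(s)
  x = 2: RHS = 17, y in [6, 13]  -> 2 point(s)
  x = 4: RHS = 5, y in [9, 10]  -> 2 point(s)
  x = 7: RHS = 11, y in [7, 12]  -> 2 point(s)
  x = 9: RHS = 6, y in [5, 14]  -> 2 point(s)
  x = 15: RHS = 16, y in [4, 15]  -> 2 point(s)
  x = 16: RHS = 0, y in [0]  -> 1 point(s)
  x = 17: RHS = 4, y in [2, 17]  -> 2 point(s)
Affine points: 17. Add the point at infinity: total = 18.

#E(F_19) = 18


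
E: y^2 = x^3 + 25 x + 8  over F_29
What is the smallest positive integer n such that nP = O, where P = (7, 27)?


Compute successive multiples of P until we hit O:
  1P = (7, 27)
  2P = (8, 16)
  3P = (19, 18)
  4P = (9, 18)
  5P = (26, 15)
  6P = (16, 26)
  7P = (1, 11)
  8P = (12, 8)
  ... (continuing to 23P)
  23P = O

ord(P) = 23


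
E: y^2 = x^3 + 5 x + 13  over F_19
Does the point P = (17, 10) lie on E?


Check whether y^2 = x^3 + 5 x + 13 (mod 19) for (x, y) = (17, 10).
LHS: y^2 = 10^2 mod 19 = 5
RHS: x^3 + 5 x + 13 = 17^3 + 5*17 + 13 mod 19 = 14
LHS != RHS

No, not on the curve


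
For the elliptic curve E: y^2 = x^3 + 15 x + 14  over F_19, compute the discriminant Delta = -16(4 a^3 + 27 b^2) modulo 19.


4 a^3 + 27 b^2 = 4*15^3 + 27*14^2 = 13500 + 5292 = 18792
Delta = -16 * (18792) = -300672
Delta mod 19 = 3

Delta = 3 (mod 19)


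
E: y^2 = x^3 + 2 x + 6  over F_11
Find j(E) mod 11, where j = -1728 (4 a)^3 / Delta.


Delta = -16(4 a^3 + 27 b^2) mod 11 = 7
-1728 * (4 a)^3 = -1728 * (4*2)^3 mod 11 = 5
j = 5 * 7^(-1) mod 11 = 7

j = 7 (mod 11)


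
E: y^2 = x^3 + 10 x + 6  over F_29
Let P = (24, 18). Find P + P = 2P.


Doubling: s = (3 x1^2 + a) / (2 y1)
s = (3*24^2 + 10) / (2*18) mod 29 = 8
x3 = s^2 - 2 x1 mod 29 = 8^2 - 2*24 = 16
y3 = s (x1 - x3) - y1 mod 29 = 8 * (24 - 16) - 18 = 17

2P = (16, 17)


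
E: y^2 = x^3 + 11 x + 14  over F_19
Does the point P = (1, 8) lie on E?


Check whether y^2 = x^3 + 11 x + 14 (mod 19) for (x, y) = (1, 8).
LHS: y^2 = 8^2 mod 19 = 7
RHS: x^3 + 11 x + 14 = 1^3 + 11*1 + 14 mod 19 = 7
LHS = RHS

Yes, on the curve


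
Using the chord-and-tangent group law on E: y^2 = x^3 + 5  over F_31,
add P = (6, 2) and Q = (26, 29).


P != Q, so use the chord formula.
s = (y2 - y1) / (x2 - x1) = (27) / (20) mod 31 = 6
x3 = s^2 - x1 - x2 mod 31 = 6^2 - 6 - 26 = 4
y3 = s (x1 - x3) - y1 mod 31 = 6 * (6 - 4) - 2 = 10

P + Q = (4, 10)


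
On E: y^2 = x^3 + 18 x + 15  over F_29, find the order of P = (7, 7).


Compute successive multiples of P until we hit O:
  1P = (7, 7)
  2P = (20, 20)
  3P = (3, 26)
  4P = (18, 9)
  5P = (28, 5)
  6P = (14, 13)
  7P = (4, 8)
  8P = (2, 1)
  ... (continuing to 20P)
  20P = O

ord(P) = 20


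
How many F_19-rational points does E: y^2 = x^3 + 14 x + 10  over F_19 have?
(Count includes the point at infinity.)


For each x in F_19, count y with y^2 = x^3 + 14 x + 10 mod 19:
  x = 1: RHS = 6, y in [5, 14]  -> 2 point(s)
  x = 4: RHS = 16, y in [4, 15]  -> 2 point(s)
  x = 6: RHS = 6, y in [5, 14]  -> 2 point(s)
  x = 8: RHS = 7, y in [8, 11]  -> 2 point(s)
  x = 12: RHS = 6, y in [5, 14]  -> 2 point(s)
  x = 14: RHS = 5, y in [9, 10]  -> 2 point(s)
  x = 15: RHS = 4, y in [2, 17]  -> 2 point(s)
  x = 16: RHS = 17, y in [6, 13]  -> 2 point(s)
Affine points: 16. Add the point at infinity: total = 17.

#E(F_19) = 17


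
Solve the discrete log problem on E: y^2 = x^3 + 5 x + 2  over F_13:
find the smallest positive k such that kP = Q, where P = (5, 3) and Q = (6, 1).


Enumerate multiples of P until we hit Q = (6, 1):
  1P = (5, 3)
  2P = (6, 1)
Match found at i = 2.

k = 2


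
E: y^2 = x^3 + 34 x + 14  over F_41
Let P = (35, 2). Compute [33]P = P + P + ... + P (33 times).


k = 33 = 100001_2 (binary, LSB first: 100001)
Double-and-add from P = (35, 2):
  bit 0 = 1: acc = O + (35, 2) = (35, 2)
  bit 1 = 0: acc unchanged = (35, 2)
  bit 2 = 0: acc unchanged = (35, 2)
  bit 3 = 0: acc unchanged = (35, 2)
  bit 4 = 0: acc unchanged = (35, 2)
  bit 5 = 1: acc = (35, 2) + (33, 38) = (10, 40)

33P = (10, 40)


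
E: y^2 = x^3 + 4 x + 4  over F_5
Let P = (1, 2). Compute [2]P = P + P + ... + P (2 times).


k = 2 = 10_2 (binary, LSB first: 01)
Double-and-add from P = (1, 2):
  bit 0 = 0: acc unchanged = O
  bit 1 = 1: acc = O + (2, 0) = (2, 0)

2P = (2, 0)


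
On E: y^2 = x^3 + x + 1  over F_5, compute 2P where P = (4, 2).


Doubling: s = (3 x1^2 + a) / (2 y1)
s = (3*4^2 + 1) / (2*2) mod 5 = 1
x3 = s^2 - 2 x1 mod 5 = 1^2 - 2*4 = 3
y3 = s (x1 - x3) - y1 mod 5 = 1 * (4 - 3) - 2 = 4

2P = (3, 4)


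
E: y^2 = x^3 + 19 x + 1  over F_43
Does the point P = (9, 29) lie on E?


Check whether y^2 = x^3 + 19 x + 1 (mod 43) for (x, y) = (9, 29).
LHS: y^2 = 29^2 mod 43 = 24
RHS: x^3 + 19 x + 1 = 9^3 + 19*9 + 1 mod 43 = 41
LHS != RHS

No, not on the curve


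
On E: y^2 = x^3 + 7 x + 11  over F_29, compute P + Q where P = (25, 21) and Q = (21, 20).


P != Q, so use the chord formula.
s = (y2 - y1) / (x2 - x1) = (28) / (25) mod 29 = 22
x3 = s^2 - x1 - x2 mod 29 = 22^2 - 25 - 21 = 3
y3 = s (x1 - x3) - y1 mod 29 = 22 * (25 - 3) - 21 = 28

P + Q = (3, 28)


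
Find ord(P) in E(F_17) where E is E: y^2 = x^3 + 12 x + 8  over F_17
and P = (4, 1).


Compute successive multiples of P until we hit O:
  1P = (4, 1)
  2P = (8, 15)
  3P = (13, 10)
  4P = (1, 2)
  5P = (14, 8)
  6P = (0, 12)
  7P = (11, 14)
  8P = (11, 3)
  ... (continuing to 15P)
  15P = O

ord(P) = 15


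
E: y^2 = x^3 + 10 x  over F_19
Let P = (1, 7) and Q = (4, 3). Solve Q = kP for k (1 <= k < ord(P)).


Enumerate multiples of P until we hit Q = (4, 3):
  1P = (1, 7)
  2P = (4, 16)
  3P = (4, 3)
Match found at i = 3.

k = 3


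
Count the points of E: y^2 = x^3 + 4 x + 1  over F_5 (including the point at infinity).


For each x in F_5, count y with y^2 = x^3 + 4 x + 1 mod 5:
  x = 0: RHS = 1, y in [1, 4]  -> 2 point(s)
  x = 1: RHS = 1, y in [1, 4]  -> 2 point(s)
  x = 3: RHS = 0, y in [0]  -> 1 point(s)
  x = 4: RHS = 1, y in [1, 4]  -> 2 point(s)
Affine points: 7. Add the point at infinity: total = 8.

#E(F_5) = 8


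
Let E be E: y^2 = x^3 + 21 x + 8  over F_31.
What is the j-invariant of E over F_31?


Delta = -16(4 a^3 + 27 b^2) mod 31 = 20
-1728 * (4 a)^3 = -1728 * (4*21)^3 mod 31 = 27
j = 27 * 20^(-1) mod 31 = 6

j = 6 (mod 31)


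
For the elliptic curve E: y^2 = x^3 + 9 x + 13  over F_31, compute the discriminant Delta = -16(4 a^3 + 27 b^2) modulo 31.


4 a^3 + 27 b^2 = 4*9^3 + 27*13^2 = 2916 + 4563 = 7479
Delta = -16 * (7479) = -119664
Delta mod 31 = 27

Delta = 27 (mod 31)


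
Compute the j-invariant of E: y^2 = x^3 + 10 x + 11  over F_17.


Delta = -16(4 a^3 + 27 b^2) mod 17 = 8
-1728 * (4 a)^3 = -1728 * (4*10)^3 mod 17 = 4
j = 4 * 8^(-1) mod 17 = 9

j = 9 (mod 17)


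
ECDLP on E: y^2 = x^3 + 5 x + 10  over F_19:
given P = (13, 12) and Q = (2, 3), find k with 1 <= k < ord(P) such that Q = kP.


Enumerate multiples of P until we hit Q = (2, 3):
  1P = (13, 12)
  2P = (9, 10)
  3P = (2, 3)
Match found at i = 3.

k = 3


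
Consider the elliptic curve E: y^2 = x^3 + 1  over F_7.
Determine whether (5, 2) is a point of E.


Check whether y^2 = x^3 + 0 x + 1 (mod 7) for (x, y) = (5, 2).
LHS: y^2 = 2^2 mod 7 = 4
RHS: x^3 + 0 x + 1 = 5^3 + 0*5 + 1 mod 7 = 0
LHS != RHS

No, not on the curve


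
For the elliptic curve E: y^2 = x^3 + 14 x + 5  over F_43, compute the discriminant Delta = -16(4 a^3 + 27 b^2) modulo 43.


4 a^3 + 27 b^2 = 4*14^3 + 27*5^2 = 10976 + 675 = 11651
Delta = -16 * (11651) = -186416
Delta mod 43 = 32

Delta = 32 (mod 43)


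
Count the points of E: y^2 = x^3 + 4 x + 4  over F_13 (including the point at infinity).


For each x in F_13, count y with y^2 = x^3 + 4 x + 4 mod 13:
  x = 0: RHS = 4, y in [2, 11]  -> 2 point(s)
  x = 1: RHS = 9, y in [3, 10]  -> 2 point(s)
  x = 3: RHS = 4, y in [2, 11]  -> 2 point(s)
  x = 6: RHS = 10, y in [6, 7]  -> 2 point(s)
  x = 10: RHS = 4, y in [2, 11]  -> 2 point(s)
  x = 11: RHS = 1, y in [1, 12]  -> 2 point(s)
  x = 12: RHS = 12, y in [5, 8]  -> 2 point(s)
Affine points: 14. Add the point at infinity: total = 15.

#E(F_13) = 15


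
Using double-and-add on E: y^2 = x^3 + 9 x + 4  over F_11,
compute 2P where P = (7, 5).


k = 2 = 10_2 (binary, LSB first: 01)
Double-and-add from P = (7, 5):
  bit 0 = 0: acc unchanged = O
  bit 1 = 1: acc = O + (1, 5) = (1, 5)

2P = (1, 5)


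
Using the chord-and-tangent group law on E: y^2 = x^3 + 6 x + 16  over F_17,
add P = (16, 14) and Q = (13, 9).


P != Q, so use the chord formula.
s = (y2 - y1) / (x2 - x1) = (12) / (14) mod 17 = 13
x3 = s^2 - x1 - x2 mod 17 = 13^2 - 16 - 13 = 4
y3 = s (x1 - x3) - y1 mod 17 = 13 * (16 - 4) - 14 = 6

P + Q = (4, 6)


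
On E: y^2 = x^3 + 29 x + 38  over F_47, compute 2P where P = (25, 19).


Doubling: s = (3 x1^2 + a) / (2 y1)
s = (3*25^2 + 29) / (2*19) mod 47 = 13
x3 = s^2 - 2 x1 mod 47 = 13^2 - 2*25 = 25
y3 = s (x1 - x3) - y1 mod 47 = 13 * (25 - 25) - 19 = 28

2P = (25, 28)


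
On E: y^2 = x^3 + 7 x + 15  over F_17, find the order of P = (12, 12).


Compute successive multiples of P until we hit O:
  1P = (12, 12)
  2P = (14, 1)
  3P = (0, 7)
  4P = (6, 16)
  5P = (7, 13)
  6P = (13, 12)
  7P = (9, 5)
  8P = (9, 12)
  ... (continuing to 15P)
  15P = O

ord(P) = 15


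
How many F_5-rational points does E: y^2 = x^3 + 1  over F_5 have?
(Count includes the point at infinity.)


For each x in F_5, count y with y^2 = x^3 + 0 x + 1 mod 5:
  x = 0: RHS = 1, y in [1, 4]  -> 2 point(s)
  x = 2: RHS = 4, y in [2, 3]  -> 2 point(s)
  x = 4: RHS = 0, y in [0]  -> 1 point(s)
Affine points: 5. Add the point at infinity: total = 6.

#E(F_5) = 6


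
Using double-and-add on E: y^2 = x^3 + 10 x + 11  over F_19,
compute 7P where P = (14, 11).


k = 7 = 111_2 (binary, LSB first: 111)
Double-and-add from P = (14, 11):
  bit 0 = 1: acc = O + (14, 11) = (14, 11)
  bit 1 = 1: acc = (14, 11) + (0, 12) = (2, 18)
  bit 2 = 1: acc = (2, 18) + (4, 18) = (13, 1)

7P = (13, 1)


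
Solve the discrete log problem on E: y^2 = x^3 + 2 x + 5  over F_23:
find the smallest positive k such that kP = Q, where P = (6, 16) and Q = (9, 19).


Enumerate multiples of P until we hit Q = (9, 19):
  1P = (6, 16)
  2P = (15, 12)
  3P = (11, 22)
  4P = (1, 13)
  5P = (9, 19)
Match found at i = 5.

k = 5


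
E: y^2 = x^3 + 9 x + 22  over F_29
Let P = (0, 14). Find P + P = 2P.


Doubling: s = (3 x1^2 + a) / (2 y1)
s = (3*0^2 + 9) / (2*14) mod 29 = 20
x3 = s^2 - 2 x1 mod 29 = 20^2 - 2*0 = 23
y3 = s (x1 - x3) - y1 mod 29 = 20 * (0 - 23) - 14 = 19

2P = (23, 19)


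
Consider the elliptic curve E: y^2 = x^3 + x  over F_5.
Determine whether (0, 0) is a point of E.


Check whether y^2 = x^3 + 1 x + 0 (mod 5) for (x, y) = (0, 0).
LHS: y^2 = 0^2 mod 5 = 0
RHS: x^3 + 1 x + 0 = 0^3 + 1*0 + 0 mod 5 = 0
LHS = RHS

Yes, on the curve


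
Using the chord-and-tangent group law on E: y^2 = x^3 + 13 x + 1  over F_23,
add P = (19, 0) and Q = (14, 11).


P != Q, so use the chord formula.
s = (y2 - y1) / (x2 - x1) = (11) / (18) mod 23 = 7
x3 = s^2 - x1 - x2 mod 23 = 7^2 - 19 - 14 = 16
y3 = s (x1 - x3) - y1 mod 23 = 7 * (19 - 16) - 0 = 21

P + Q = (16, 21)


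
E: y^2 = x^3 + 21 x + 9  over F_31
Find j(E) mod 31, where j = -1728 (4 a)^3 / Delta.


Delta = -16(4 a^3 + 27 b^2) mod 31 = 23
-1728 * (4 a)^3 = -1728 * (4*21)^3 mod 31 = 27
j = 27 * 23^(-1) mod 31 = 16

j = 16 (mod 31)


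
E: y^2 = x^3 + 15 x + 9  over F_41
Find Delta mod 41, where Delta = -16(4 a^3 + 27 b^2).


4 a^3 + 27 b^2 = 4*15^3 + 27*9^2 = 13500 + 2187 = 15687
Delta = -16 * (15687) = -250992
Delta mod 41 = 10

Delta = 10 (mod 41)


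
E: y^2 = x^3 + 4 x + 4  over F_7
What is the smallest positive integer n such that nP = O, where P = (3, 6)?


Compute successive multiples of P until we hit O:
  1P = (3, 6)
  2P = (5, 4)
  3P = (0, 5)
  4P = (1, 4)
  5P = (4, 0)
  6P = (1, 3)
  7P = (0, 2)
  8P = (5, 3)
  ... (continuing to 10P)
  10P = O

ord(P) = 10


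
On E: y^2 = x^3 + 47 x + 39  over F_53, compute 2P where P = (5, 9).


Doubling: s = (3 x1^2 + a) / (2 y1)
s = (3*5^2 + 47) / (2*9) mod 53 = 48
x3 = s^2 - 2 x1 mod 53 = 48^2 - 2*5 = 15
y3 = s (x1 - x3) - y1 mod 53 = 48 * (5 - 15) - 9 = 41

2P = (15, 41)


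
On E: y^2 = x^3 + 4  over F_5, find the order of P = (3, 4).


Compute successive multiples of P until we hit O:
  1P = (3, 4)
  2P = (0, 3)
  3P = (1, 0)
  4P = (0, 2)
  5P = (3, 1)
  6P = O

ord(P) = 6


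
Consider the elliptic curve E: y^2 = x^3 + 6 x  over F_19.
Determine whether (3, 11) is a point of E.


Check whether y^2 = x^3 + 6 x + 0 (mod 19) for (x, y) = (3, 11).
LHS: y^2 = 11^2 mod 19 = 7
RHS: x^3 + 6 x + 0 = 3^3 + 6*3 + 0 mod 19 = 7
LHS = RHS

Yes, on the curve


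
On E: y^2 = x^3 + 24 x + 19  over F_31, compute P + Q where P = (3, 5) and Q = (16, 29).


P != Q, so use the chord formula.
s = (y2 - y1) / (x2 - x1) = (24) / (13) mod 31 = 9
x3 = s^2 - x1 - x2 mod 31 = 9^2 - 3 - 16 = 0
y3 = s (x1 - x3) - y1 mod 31 = 9 * (3 - 0) - 5 = 22

P + Q = (0, 22)


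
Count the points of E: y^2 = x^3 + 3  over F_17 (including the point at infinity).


For each x in F_17, count y with y^2 = x^3 + 0 x + 3 mod 17:
  x = 1: RHS = 4, y in [2, 15]  -> 2 point(s)
  x = 3: RHS = 13, y in [8, 9]  -> 2 point(s)
  x = 4: RHS = 16, y in [4, 13]  -> 2 point(s)
  x = 5: RHS = 9, y in [3, 14]  -> 2 point(s)
  x = 6: RHS = 15, y in [7, 10]  -> 2 point(s)
  x = 9: RHS = 1, y in [1, 16]  -> 2 point(s)
  x = 10: RHS = 0, y in [0]  -> 1 point(s)
  x = 11: RHS = 8, y in [5, 12]  -> 2 point(s)
  x = 16: RHS = 2, y in [6, 11]  -> 2 point(s)
Affine points: 17. Add the point at infinity: total = 18.

#E(F_17) = 18
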